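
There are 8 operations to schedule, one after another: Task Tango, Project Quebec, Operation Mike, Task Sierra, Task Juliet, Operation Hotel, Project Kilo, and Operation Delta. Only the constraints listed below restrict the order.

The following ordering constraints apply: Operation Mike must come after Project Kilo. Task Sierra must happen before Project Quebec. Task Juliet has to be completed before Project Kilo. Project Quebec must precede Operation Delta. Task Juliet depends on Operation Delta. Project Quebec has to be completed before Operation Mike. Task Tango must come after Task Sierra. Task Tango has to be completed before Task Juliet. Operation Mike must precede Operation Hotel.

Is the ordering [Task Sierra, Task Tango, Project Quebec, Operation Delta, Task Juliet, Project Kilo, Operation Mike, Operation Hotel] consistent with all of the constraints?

Going through the constraints one by one, each required predecessor appears earlier in the sequence than its dependent — e.g. Project Quebec (position 3) is before Operation Mike (position 7), as required.

Yes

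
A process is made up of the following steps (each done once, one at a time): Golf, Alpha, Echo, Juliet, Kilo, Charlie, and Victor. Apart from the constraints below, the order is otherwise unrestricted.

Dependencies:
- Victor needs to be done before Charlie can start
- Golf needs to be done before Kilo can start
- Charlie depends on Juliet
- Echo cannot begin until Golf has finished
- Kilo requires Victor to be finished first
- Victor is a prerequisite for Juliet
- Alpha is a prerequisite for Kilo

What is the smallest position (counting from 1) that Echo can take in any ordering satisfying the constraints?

The only step forced before Echo (directly or transitively) is Golf.
So at minimum 1 step comes before Echo, putting Echo no earlier than position 2. That position is achievable by scheduling exactly that predecessor first.

2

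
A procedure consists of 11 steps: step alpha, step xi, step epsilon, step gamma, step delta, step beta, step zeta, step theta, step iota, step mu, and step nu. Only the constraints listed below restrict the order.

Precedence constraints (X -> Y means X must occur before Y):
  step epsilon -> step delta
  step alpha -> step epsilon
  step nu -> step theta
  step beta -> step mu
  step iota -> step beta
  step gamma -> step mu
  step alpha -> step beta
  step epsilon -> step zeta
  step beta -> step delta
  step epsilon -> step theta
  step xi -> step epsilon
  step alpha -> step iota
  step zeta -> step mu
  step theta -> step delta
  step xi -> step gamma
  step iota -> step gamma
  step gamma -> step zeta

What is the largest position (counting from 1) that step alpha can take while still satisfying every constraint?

3

The steps that are forced after step alpha, directly or by a chain of constraints, are step epsilon, step gamma, step delta, step beta, step zeta, step theta, step iota, step mu. That's 8 steps.
So at least 8 steps follow step alpha, putting step alpha no later than position 3. That position is achievable by scheduling everything else first.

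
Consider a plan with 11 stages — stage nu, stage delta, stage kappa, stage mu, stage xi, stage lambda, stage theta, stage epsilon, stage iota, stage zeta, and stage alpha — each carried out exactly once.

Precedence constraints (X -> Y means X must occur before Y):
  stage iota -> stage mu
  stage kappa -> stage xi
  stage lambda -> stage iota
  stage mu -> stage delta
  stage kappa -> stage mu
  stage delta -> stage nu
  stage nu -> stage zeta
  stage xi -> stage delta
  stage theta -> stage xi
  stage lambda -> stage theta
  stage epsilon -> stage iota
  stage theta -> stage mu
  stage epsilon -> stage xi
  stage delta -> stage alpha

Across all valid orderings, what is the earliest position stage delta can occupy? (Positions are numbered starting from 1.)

Working backwards through the constraints from stage delta, its full set of required predecessors is stage kappa, stage mu, stage xi, stage lambda, stage theta, stage epsilon, stage iota — 7 of them.
So at minimum 7 stages come before stage delta, putting stage delta no earlier than position 8. That position is achievable by scheduling exactly those predecessors first.

8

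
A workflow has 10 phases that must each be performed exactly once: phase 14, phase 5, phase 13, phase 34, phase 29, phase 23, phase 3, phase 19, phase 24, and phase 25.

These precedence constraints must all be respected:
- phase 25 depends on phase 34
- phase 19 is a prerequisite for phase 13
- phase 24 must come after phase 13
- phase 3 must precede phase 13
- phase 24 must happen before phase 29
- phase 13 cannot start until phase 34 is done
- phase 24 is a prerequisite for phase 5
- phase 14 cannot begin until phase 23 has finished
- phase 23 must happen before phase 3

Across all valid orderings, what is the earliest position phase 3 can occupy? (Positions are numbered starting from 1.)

2

Working backwards through the constraints from phase 3, its only required predecessor is phase 23.
So at minimum 1 phase comes before phase 3, putting phase 3 no earlier than position 2. That position is achievable by scheduling exactly that predecessor first.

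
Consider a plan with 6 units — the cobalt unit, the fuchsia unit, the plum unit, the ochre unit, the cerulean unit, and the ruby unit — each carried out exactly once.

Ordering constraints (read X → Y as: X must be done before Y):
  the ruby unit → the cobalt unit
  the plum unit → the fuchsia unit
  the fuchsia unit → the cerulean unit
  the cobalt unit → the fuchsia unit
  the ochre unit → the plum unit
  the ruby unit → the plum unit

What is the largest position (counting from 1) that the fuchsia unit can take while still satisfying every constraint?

The only unit forced after the fuchsia unit (directly or by a chain) is the cerulean unit.
With 1 mandatory successor out of 6 units total, the latest slot for the fuchsia unit is 6−1 = 5, and it's reachable by doing all non-successors before the fuchsia unit.

5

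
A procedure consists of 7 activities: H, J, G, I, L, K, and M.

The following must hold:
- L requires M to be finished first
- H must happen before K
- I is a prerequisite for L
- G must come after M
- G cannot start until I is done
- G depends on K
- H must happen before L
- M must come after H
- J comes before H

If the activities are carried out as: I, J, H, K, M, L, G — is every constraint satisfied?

Checking each listed constraint against this order: for instance, I is in position 1 and G in position 7, so that constraint holds — and the remaining constraints check out the same way.

Yes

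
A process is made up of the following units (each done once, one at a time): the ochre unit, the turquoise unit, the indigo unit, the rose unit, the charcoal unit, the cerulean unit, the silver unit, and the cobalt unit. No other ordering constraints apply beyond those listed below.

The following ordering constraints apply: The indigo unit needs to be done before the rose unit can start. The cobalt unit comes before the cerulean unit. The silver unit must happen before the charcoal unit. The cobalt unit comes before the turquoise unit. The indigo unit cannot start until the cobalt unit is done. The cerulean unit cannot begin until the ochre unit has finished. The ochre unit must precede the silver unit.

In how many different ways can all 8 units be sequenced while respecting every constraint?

The units with no prerequisites are the ochre unit, the cobalt unit; any of them can be placed first.
Systematically extending each partial ordering one unit at a time and counting, there are 567 complete orderings.

567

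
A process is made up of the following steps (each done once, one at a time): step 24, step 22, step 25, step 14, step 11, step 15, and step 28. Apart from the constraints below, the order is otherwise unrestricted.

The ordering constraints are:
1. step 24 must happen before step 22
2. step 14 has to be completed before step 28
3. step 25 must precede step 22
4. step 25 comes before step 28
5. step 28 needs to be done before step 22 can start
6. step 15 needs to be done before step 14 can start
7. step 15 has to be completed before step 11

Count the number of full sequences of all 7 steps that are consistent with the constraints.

81

3 steps have no prerequisites (step 24, step 25, step 15), so any of them could come first.
Enumerating by repeatedly choosing an available step (one whose prerequisites are all placed) gives 81 distinct complete orderings.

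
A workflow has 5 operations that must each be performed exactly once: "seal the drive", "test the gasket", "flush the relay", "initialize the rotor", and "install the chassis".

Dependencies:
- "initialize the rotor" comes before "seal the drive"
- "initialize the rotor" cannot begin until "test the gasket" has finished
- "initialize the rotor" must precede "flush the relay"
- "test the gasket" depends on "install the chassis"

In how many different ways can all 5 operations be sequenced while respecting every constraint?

2

"install the chassis" is the only operation with nothing required before it, so every ordering starts there.
Enumerating by repeatedly choosing an available operation (one whose prerequisites are all placed) gives 2 distinct complete orderings.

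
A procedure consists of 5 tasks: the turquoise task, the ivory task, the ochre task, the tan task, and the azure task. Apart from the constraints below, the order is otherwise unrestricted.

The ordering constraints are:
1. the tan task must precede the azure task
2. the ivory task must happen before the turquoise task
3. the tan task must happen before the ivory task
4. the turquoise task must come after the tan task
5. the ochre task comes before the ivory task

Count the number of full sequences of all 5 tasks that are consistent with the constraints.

7

The tasks with no prerequisites are the ochre task, the tan task; any of them can be placed first.
Systematically extending each partial ordering one task at a time and counting, there are 7 complete orderings.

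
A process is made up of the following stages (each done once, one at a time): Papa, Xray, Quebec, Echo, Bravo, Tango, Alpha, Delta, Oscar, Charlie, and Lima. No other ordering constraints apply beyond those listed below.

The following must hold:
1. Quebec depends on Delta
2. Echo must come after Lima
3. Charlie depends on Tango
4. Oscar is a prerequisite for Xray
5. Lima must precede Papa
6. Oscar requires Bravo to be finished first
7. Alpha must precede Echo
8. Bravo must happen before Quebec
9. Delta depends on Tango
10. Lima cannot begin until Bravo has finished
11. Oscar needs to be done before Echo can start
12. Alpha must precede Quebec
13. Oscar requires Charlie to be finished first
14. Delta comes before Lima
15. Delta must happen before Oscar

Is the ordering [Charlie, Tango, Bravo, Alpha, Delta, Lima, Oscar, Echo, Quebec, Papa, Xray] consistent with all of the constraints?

No

In the proposed order, Charlie appears before Tango.
But one of the constraints requires Tango before Charlie, so this ordering violates it.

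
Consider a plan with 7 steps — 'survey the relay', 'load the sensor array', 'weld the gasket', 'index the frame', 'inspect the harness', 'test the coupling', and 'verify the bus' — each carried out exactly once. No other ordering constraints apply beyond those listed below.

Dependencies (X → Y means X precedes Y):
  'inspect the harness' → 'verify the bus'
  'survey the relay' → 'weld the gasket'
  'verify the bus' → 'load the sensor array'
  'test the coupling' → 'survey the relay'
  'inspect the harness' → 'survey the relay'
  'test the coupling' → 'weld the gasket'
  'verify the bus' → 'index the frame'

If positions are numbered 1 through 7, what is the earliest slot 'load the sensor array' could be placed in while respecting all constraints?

3

Every step that must precede 'load the sensor array' has to come before it. Tracing all chains that end at 'load the sensor array', those steps are: 'inspect the harness', 'verify the bus' — 2 in total.
So at minimum 2 steps come before 'load the sensor array', putting 'load the sensor array' no earlier than position 3. That position is achievable by scheduling exactly those predecessors first.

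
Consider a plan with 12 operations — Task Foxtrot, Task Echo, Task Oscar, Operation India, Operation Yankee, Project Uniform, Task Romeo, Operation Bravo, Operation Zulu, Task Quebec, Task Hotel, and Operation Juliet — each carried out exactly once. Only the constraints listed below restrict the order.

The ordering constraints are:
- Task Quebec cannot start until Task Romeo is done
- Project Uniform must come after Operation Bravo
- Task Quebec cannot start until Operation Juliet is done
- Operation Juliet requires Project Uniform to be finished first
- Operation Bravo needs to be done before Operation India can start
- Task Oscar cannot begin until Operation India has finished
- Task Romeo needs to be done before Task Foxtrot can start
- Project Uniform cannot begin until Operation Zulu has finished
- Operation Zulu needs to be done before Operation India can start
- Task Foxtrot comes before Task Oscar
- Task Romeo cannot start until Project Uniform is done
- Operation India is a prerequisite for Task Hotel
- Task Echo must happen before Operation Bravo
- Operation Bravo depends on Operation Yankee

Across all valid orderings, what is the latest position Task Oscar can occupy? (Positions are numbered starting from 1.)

No constraint forces any operation after Task Oscar, so it can be placed last, in position 12.

12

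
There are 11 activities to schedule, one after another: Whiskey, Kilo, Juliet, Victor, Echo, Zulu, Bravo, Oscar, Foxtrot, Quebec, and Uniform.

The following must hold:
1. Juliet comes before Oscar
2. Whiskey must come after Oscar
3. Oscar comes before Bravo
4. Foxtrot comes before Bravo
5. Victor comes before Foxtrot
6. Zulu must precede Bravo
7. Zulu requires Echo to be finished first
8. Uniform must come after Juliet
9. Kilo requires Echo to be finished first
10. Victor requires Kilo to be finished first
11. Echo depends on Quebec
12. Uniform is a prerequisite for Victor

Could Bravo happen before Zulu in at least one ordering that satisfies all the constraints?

No

The constraints give a chain Zulu → Bravo, which forces Zulu before Bravo.
So no valid ordering can have Bravo before Zulu.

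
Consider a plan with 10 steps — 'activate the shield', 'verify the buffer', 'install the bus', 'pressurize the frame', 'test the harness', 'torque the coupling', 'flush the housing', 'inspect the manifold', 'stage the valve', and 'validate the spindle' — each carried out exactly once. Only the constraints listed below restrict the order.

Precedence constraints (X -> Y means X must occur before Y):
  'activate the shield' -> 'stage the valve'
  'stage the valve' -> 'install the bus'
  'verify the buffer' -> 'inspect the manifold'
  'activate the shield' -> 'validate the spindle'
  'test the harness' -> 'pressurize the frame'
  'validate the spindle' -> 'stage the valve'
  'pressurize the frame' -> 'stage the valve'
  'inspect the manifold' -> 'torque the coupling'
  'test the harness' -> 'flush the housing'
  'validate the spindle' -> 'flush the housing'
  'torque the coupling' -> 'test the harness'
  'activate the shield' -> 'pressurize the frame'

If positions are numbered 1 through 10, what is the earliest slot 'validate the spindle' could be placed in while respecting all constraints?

2

The only step forced before 'validate the spindle' (directly or transitively) is 'activate the shield'.
With 1 mandatory predecessor, the earliest 'validate the spindle' can sit is position 1+1 = 2, and placing just that one first achieves it.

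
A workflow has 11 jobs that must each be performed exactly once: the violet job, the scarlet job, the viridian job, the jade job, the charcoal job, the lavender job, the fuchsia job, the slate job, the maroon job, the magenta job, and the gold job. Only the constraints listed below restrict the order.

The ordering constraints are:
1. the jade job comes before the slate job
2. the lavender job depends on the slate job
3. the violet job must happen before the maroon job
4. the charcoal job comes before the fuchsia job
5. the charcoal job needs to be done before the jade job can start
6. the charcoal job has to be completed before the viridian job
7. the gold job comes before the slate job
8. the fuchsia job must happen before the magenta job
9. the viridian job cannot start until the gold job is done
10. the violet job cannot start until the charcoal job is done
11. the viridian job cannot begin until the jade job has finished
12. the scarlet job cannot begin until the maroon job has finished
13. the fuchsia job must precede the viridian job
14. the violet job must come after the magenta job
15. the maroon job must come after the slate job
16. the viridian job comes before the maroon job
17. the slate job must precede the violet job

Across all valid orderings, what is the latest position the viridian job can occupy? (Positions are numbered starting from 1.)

9

Every job that must follow the viridian job has to come after it. Tracing all chains starting from the viridian job, those jobs are: the scarlet job, the maroon job — 2 in total.
So at least 2 jobs follow the viridian job, putting the viridian job no later than position 9. That position is achievable by scheduling everything else first.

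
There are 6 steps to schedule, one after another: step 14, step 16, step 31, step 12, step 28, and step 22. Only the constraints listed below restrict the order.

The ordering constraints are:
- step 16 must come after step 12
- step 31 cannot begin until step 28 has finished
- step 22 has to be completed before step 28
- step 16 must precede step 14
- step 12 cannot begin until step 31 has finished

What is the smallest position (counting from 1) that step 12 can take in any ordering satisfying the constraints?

4

Every step that must precede step 12 has to come before it. Tracing all chains that end at step 12, those steps are: step 31, step 28, step 22 — 3 in total.
With 3 mandatory predecessors, the earliest step 12 can sit is position 3+1 = 4, and placing just those 3 first achieves it.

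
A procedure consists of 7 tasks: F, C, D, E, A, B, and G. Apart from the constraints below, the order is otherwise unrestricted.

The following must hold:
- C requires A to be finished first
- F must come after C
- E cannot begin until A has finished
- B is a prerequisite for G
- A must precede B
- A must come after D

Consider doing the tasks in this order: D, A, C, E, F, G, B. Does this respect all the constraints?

No

In the proposed order, G appears before B.
But one of the constraints requires B before G, so this ordering violates it.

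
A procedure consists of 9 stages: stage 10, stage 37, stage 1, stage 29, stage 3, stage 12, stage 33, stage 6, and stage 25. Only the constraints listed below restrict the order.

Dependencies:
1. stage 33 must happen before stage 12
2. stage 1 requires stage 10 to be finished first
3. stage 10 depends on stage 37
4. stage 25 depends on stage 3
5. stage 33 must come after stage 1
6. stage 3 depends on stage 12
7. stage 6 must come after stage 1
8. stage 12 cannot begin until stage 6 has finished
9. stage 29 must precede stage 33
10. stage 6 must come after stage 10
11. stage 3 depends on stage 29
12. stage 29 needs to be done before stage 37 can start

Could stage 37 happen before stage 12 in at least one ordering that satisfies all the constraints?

Yes

Every valid ordering already has stage 37 before stage 12 (the constraints require it), so in particular at least one does.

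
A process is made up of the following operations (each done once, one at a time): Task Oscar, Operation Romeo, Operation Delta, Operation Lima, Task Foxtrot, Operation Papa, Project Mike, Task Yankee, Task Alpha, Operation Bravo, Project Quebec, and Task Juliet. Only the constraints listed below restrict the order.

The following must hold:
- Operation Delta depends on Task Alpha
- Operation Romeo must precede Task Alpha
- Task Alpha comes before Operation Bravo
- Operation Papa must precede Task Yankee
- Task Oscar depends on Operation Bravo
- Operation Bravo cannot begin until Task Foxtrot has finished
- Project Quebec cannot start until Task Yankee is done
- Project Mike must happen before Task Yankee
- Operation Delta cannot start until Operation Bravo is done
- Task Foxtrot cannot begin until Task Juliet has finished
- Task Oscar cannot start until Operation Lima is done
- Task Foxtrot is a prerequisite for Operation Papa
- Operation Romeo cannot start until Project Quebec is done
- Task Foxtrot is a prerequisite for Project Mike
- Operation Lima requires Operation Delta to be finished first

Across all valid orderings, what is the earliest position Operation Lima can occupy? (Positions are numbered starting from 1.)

11

The operations that are forced before Operation Lima, directly or transitively, are Operation Romeo, Operation Delta, Task Foxtrot, Operation Papa, Project Mike, Task Yankee, Task Alpha, Operation Bravo, Project Quebec, Task Juliet. That's 10 operations.
So at minimum 10 operations come before Operation Lima, putting Operation Lima no earlier than position 11. That position is achievable by scheduling exactly those predecessors first.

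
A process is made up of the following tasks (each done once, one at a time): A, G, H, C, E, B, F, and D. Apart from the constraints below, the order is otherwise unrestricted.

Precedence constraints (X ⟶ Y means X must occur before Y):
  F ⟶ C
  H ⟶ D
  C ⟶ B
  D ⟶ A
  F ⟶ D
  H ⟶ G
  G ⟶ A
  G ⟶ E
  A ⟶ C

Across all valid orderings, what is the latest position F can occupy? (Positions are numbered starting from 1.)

4

The tasks that are forced after F, directly or by a chain of constraints, are A, C, B, D. That's 4 tasks.
With 4 mandatory successors out of 8 tasks total, the latest slot for F is 8−4 = 4, and it's reachable by doing all non-successors before F.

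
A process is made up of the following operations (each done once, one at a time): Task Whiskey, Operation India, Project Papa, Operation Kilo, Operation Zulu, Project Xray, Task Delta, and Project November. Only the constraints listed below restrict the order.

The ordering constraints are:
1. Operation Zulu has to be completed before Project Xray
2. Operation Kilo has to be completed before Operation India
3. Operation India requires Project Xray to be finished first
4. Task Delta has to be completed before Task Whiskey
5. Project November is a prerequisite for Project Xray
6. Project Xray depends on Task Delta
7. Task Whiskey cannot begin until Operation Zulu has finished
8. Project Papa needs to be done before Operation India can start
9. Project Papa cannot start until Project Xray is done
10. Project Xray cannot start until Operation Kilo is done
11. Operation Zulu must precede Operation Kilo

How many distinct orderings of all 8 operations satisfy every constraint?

61

The operations with no prerequisites are Operation Zulu, Task Delta, Project November; any of them can be placed first.
Counting all ways to extend the partial order to a total order gives 61.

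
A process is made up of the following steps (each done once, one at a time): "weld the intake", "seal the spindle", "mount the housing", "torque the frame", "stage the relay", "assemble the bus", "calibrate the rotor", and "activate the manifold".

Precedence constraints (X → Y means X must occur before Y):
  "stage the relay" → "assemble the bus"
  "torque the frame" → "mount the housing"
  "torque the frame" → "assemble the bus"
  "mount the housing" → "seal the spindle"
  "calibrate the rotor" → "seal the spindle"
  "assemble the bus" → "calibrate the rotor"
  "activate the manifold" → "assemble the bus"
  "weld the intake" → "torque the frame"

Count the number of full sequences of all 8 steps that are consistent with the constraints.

3 steps have no prerequisites ("weld the intake", "stage the relay", "activate the manifold"), so any of them could come first.
Systematically extending each partial ordering one step at a time and counting, there are 44 complete orderings.

44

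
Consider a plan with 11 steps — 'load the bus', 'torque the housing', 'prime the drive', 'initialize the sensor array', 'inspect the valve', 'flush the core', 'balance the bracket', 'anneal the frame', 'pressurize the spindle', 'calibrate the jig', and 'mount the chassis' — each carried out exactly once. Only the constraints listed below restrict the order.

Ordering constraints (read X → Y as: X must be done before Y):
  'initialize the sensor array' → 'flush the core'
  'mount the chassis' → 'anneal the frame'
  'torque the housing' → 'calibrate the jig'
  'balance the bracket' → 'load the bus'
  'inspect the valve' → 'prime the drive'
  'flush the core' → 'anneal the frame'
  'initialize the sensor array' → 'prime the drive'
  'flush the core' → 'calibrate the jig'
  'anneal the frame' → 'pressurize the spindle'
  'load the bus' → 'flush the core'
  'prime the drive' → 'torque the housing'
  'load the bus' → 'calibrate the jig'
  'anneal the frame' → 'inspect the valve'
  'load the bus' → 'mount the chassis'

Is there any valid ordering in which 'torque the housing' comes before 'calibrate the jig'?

Yes

'torque the housing' is actually forced before 'calibrate the jig' by the constraints, so certainly some valid ordering has 'torque the housing' first.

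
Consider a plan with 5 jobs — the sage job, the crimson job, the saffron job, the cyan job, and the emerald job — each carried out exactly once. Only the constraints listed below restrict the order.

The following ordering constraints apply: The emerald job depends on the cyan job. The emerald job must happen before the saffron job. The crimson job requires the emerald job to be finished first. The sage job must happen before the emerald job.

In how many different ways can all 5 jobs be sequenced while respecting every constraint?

4

The jobs with no prerequisites are the sage job, the cyan job; any of them can be placed first.
Counting all ways to extend the partial order to a total order gives 4.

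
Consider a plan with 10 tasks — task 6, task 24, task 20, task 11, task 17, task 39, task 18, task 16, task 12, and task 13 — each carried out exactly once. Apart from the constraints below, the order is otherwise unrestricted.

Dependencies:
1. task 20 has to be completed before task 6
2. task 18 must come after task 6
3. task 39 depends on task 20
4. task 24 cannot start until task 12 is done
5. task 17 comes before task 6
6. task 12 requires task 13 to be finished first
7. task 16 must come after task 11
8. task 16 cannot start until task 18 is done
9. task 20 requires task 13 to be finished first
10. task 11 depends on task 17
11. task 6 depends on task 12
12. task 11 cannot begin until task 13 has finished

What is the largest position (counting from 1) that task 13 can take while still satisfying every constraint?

2

The tasks that are forced after task 13, directly or by a chain of constraints, are task 6, task 24, task 20, task 11, task 39, task 18, task 16, task 12. That's 8 tasks.
So at least 8 tasks follow task 13, putting task 13 no later than position 2. That position is achievable by scheduling everything else first.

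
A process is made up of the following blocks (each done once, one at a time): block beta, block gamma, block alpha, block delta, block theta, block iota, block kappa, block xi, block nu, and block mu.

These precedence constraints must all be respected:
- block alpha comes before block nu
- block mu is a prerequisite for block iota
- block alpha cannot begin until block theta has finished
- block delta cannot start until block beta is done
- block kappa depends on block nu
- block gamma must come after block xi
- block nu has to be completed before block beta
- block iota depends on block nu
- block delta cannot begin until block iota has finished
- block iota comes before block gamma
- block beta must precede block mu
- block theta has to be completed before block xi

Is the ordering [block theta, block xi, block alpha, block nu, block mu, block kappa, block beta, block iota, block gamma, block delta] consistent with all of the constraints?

In the proposed order, block mu appears before block beta.
But one of the constraints requires block beta before block mu, so this ordering violates it.

No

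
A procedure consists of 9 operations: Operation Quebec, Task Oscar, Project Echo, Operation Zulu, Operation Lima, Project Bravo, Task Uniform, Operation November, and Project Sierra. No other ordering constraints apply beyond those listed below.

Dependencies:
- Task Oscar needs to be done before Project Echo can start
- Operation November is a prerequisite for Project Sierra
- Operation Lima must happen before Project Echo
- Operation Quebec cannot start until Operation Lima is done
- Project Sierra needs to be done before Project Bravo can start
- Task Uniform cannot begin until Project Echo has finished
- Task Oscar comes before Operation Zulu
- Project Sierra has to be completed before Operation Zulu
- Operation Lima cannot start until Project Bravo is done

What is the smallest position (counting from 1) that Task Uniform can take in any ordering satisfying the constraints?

7

The operations that are forced before Task Uniform, directly or transitively, are Task Oscar, Project Echo, Operation Lima, Project Bravo, Operation November, Project Sierra. That's 6 operations.
With 6 mandatory predecessors, the earliest Task Uniform can sit is position 6+1 = 7, and placing just those 6 first achieves it.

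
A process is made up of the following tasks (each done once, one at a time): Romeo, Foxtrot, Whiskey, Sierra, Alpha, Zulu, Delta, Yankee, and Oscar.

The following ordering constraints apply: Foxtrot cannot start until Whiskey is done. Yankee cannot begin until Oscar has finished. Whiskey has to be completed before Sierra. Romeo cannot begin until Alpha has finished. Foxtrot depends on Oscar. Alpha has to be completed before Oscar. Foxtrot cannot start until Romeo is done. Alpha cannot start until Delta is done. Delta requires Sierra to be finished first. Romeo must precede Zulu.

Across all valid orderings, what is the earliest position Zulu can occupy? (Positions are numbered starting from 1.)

The tasks that are forced before Zulu, directly or transitively, are Romeo, Whiskey, Sierra, Alpha, Delta. That's 5 tasks.
So at minimum 5 tasks come before Zulu, putting Zulu no earlier than position 6. That position is achievable by scheduling exactly those predecessors first.

6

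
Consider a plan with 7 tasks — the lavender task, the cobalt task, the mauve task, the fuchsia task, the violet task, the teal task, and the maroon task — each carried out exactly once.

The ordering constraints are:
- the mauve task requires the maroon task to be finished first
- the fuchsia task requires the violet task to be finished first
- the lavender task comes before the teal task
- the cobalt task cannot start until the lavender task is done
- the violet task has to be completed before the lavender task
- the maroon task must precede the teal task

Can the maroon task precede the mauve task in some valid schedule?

Yes

The constraints force the maroon task before the mauve task, so yes — every valid ordering has the maroon task earlier.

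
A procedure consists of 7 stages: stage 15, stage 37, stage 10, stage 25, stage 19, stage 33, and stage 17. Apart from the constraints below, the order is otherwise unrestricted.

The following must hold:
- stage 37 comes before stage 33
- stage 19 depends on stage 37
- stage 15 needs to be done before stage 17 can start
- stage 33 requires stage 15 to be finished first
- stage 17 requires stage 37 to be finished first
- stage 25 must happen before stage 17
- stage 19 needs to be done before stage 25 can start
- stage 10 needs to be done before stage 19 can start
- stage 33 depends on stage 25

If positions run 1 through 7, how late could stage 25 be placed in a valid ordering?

Following every chain forward from stage 25, the stages that must come later are stage 33, stage 17 — 2 of them.
With 2 mandatory successors out of 7 stages total, the latest slot for stage 25 is 7−2 = 5, and it's reachable by doing all non-successors before stage 25.

5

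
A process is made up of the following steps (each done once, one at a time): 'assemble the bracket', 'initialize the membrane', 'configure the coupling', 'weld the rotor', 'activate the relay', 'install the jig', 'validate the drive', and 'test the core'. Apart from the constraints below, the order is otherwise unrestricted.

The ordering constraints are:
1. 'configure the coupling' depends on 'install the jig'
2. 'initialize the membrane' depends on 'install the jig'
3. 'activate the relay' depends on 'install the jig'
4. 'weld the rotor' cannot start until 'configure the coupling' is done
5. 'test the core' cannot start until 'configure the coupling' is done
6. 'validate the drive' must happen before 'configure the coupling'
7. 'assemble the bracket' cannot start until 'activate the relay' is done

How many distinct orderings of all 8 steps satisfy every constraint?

330

The steps with no prerequisites are 'install the jig', 'validate the drive'; any of them can be placed first.
Counting all ways to extend the partial order to a total order gives 330.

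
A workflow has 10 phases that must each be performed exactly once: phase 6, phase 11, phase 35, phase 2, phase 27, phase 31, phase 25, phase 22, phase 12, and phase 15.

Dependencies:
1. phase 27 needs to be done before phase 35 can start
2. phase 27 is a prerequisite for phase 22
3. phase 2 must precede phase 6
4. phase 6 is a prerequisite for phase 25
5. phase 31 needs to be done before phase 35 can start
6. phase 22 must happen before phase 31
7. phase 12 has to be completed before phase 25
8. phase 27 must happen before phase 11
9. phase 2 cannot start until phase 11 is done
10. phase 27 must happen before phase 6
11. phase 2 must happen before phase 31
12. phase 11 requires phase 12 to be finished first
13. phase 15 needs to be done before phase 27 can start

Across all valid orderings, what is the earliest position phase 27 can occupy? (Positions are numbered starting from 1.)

2

Working backwards through the constraints from phase 27, its only required predecessor is phase 15.
So at minimum 1 phase comes before phase 27, putting phase 27 no earlier than position 2. That position is achievable by scheduling exactly that predecessor first.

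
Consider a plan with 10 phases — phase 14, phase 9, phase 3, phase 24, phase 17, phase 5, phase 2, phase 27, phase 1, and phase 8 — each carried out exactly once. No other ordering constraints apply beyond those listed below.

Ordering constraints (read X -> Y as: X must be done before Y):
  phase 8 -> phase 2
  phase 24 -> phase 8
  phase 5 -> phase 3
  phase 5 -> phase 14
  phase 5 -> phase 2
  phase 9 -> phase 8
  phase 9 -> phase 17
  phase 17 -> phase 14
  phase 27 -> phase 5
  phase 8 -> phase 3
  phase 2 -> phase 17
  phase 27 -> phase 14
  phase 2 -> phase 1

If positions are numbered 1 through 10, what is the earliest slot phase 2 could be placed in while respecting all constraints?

6

Working backwards through the constraints from phase 2, its full set of required predecessors is phase 9, phase 24, phase 5, phase 27, phase 8 — 5 of them.
With 5 mandatory predecessors, the earliest phase 2 can sit is position 5+1 = 6, and placing just those 5 first achieves it.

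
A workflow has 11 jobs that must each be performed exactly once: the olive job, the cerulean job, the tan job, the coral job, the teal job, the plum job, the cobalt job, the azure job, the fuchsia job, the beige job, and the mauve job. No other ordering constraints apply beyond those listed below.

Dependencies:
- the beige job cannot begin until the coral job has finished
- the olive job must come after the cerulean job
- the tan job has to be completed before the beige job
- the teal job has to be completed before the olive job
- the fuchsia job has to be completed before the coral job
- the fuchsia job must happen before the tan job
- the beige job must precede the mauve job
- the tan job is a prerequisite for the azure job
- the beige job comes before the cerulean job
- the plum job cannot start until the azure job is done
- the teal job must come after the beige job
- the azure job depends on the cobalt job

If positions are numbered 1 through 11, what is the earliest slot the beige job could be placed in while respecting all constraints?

4

Working backwards through the constraints from the beige job, its full set of required predecessors is the tan job, the coral job, the fuchsia job — 3 of them.
So at minimum 3 jobs come before the beige job, putting the beige job no earlier than position 4. That position is achievable by scheduling exactly those predecessors first.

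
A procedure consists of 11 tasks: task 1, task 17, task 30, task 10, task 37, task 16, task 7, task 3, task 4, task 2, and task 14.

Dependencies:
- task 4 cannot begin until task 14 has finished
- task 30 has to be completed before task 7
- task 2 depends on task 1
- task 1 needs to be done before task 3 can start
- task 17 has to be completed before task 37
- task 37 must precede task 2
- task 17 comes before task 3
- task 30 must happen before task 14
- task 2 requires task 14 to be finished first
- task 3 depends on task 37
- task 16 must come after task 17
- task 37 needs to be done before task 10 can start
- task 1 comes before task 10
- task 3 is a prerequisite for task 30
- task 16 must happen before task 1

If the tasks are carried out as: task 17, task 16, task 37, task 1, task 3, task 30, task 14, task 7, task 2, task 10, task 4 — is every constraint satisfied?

Every stated constraint is respected: task 37 sits at position 3, ahead of task 10 at position 10, and each of the other listed pairs likewise has the predecessor earlier in the sequence.

Yes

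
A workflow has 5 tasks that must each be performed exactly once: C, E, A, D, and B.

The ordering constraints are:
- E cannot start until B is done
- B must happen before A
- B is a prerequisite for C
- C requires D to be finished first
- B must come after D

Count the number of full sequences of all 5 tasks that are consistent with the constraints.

6

Only D has no prerequisites, so it must go first.
Enumerating by repeatedly choosing an available task (one whose prerequisites are all placed) gives 6 distinct complete orderings.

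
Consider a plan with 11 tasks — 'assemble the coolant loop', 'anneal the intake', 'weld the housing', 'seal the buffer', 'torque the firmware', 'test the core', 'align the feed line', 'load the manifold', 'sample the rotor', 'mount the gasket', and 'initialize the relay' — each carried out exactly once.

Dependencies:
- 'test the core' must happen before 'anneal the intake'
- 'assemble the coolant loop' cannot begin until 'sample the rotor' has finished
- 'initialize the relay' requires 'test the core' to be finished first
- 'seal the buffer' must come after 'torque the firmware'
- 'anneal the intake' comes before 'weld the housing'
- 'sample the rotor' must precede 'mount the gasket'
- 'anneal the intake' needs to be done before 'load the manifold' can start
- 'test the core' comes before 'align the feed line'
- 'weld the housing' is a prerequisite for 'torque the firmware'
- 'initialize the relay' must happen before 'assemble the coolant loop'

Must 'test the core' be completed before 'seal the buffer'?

Tracing the constraints gives a chain: 'test the core' → 'anneal the intake' → 'weld the housing' → 'torque the firmware' → 'seal the buffer'.
Hence 'test the core' necessarily comes before 'seal the buffer'.

Yes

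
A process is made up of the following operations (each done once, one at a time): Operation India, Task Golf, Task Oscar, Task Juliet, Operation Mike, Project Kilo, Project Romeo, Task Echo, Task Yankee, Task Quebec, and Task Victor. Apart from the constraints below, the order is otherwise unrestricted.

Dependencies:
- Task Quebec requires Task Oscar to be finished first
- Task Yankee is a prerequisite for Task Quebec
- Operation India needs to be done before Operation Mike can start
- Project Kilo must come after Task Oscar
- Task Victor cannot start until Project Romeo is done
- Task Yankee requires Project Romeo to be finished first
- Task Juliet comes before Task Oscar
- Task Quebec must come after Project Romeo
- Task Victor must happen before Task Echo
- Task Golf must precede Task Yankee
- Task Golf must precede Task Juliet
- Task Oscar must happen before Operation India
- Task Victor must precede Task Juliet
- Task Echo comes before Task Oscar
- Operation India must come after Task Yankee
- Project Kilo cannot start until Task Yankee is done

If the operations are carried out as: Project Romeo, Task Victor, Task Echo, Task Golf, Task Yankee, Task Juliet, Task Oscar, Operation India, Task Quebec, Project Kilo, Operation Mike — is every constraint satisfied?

Going through the constraints one by one, each required predecessor appears earlier in the sequence than its dependent — e.g. Project Romeo (position 1) is before Task Quebec (position 9), as required.

Yes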